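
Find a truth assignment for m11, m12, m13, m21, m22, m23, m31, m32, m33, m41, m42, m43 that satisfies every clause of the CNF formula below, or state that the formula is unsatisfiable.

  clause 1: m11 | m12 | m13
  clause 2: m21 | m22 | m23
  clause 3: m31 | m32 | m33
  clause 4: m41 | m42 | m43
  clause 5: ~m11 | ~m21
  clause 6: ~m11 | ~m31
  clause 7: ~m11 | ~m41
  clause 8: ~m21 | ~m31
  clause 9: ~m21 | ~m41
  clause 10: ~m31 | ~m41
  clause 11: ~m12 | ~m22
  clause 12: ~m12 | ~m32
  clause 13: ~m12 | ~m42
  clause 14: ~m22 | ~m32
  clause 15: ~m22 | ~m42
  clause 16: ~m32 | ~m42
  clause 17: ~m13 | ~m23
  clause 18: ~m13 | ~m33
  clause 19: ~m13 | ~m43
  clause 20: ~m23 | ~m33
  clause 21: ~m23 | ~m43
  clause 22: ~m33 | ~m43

Branch on m11: set m11 = 0.
Branch on m12: set m12 = 1.
(~m22) alone gives m22 = 0.
(~m32) alone gives m32 = 0.
(~m42) alone gives m42 = 0.
Branch on m21: set m21 = 1.
(~m31) alone gives m31 = 0.
(m33) alone gives m33 = 1.
(~m41) alone gives m41 = 0.
(m43) alone gives m43 = 1.
But (~m43) is also a unit clause — contradiction.
Undo m21 and try m21 = 0.
(m23) alone gives m23 = 1.
(~m13) alone gives m13 = 0.
(~m33) alone gives m33 = 0.
(m31) alone gives m31 = 1.
(~m41) alone gives m41 = 0.
(m43) alone gives m43 = 1.
But (~m43) is also a unit clause — contradiction.
Neither m21 = 1 nor m21 = 0 works.
Undo m12 and try m12 = 0.
(m13) alone gives m13 = 1.
(~m23) alone gives m23 = 0.
(~m33) alone gives m33 = 0.
(~m43) alone gives m43 = 0.
Branch on m21: set m21 = 1.
(~m31) alone gives m31 = 0.
(m32) alone gives m32 = 1.
(~m41) alone gives m41 = 0.
(m42) alone gives m42 = 1.
But (~m42) is also a unit clause — contradiction.
Undo m21 and try m21 = 0.
(m22) alone gives m22 = 1.
(~m32) alone gives m32 = 0.
(m31) alone gives m31 = 1.
(~m41) alone gives m41 = 0.
(m42) alone gives m42 = 1.
But (~m42) is also a unit clause — contradiction.
Neither m21 = 1 nor m21 = 0 works.
Neither m12 = 1 nor m12 = 0 works.
Undo m11 and try m11 = 1.
(~m21) alone gives m21 = 0.
(~m31) alone gives m31 = 0.
(~m41) alone gives m41 = 0.
Branch on m22: set m22 = 1.
(~m12) alone gives m12 = 0.
(~m32) alone gives m32 = 0.
(m33) alone gives m33 = 1.
(~m42) alone gives m42 = 0.
(m43) alone gives m43 = 1.
But (~m43) is also a unit clause — contradiction.
Undo m22 and try m22 = 0.
(m23) alone gives m23 = 1.
(~m13) alone gives m13 = 0.
(~m33) alone gives m33 = 0.
(m32) alone gives m32 = 1.
(~m12) alone gives m12 = 0.
(~m42) alone gives m42 = 0.
(m43) alone gives m43 = 1.
But (~m43) is also a unit clause — contradiction.
Neither m22 = 1 nor m22 = 0 works.
Neither m11 = 1 nor m11 = 0 works.

UNSATISFIABLE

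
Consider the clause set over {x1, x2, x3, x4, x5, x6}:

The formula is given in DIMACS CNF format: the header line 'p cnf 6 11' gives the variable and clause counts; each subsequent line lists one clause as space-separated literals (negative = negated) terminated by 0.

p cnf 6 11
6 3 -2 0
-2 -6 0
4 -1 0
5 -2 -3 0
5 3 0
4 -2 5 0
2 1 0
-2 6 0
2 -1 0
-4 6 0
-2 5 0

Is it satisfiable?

Branch on x2: set x2 = False.
Unit clause (x1) forces x1 = True.
Now (¬x1) is unsatisfied and unit — conflict.
Undo x2 and try x2 = True.
Unit clause (¬x6) forces x6 = False.
Now (x6) is unsatisfied and unit — conflict.
Either choice for x2 ends in contradiction.
No assignment satisfies every clause.

No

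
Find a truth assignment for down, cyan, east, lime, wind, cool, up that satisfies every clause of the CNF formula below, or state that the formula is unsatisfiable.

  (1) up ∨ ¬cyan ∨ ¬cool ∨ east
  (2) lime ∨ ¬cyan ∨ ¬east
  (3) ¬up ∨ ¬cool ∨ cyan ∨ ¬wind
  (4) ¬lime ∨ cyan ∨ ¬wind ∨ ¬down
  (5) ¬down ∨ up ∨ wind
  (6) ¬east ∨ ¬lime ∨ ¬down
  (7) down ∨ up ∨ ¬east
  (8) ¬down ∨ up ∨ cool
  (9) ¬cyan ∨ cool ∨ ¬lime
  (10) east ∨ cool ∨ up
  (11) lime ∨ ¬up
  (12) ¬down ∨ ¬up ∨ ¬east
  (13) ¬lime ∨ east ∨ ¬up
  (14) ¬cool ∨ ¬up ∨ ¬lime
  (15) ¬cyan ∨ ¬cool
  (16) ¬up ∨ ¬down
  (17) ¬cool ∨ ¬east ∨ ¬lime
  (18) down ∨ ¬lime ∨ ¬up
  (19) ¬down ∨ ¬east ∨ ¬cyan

down=False, cyan=False, east=False, lime=False, wind=False, cool=True, up=False

Branch on lime: set lime = False.
(¬up) alone gives up = False.
Branch on cyan: set cyan = False.
Branch on down: set down = False.
(¬east) alone gives east = False.
(cool) alone gives cool = True.
Every clause is now satisfied; wind is unconstrained.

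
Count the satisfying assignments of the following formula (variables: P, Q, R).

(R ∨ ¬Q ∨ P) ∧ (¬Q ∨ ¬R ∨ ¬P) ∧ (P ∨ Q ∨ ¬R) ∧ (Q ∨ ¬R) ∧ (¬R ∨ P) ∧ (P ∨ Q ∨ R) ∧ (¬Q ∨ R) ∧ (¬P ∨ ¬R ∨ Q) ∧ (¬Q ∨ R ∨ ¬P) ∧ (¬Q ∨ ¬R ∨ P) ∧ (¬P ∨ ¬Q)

1

There are 2^3 = 8 truth assignments over (P, Q, R).
Check each against the 11 clauses (columns in the order P, Q, R):
  F F F  ✗ fails (P ∨ Q ∨ R)
  F F T  ✗ fails (P ∨ Q ∨ ¬R)
  F T F  ✗ fails (R ∨ ¬Q ∨ P)
  F T T  ✗ fails (¬R ∨ P)
  T F F  ✓ satisfies all
  T F T  ✗ fails (Q ∨ ¬R)
  T T F  ✗ fails (¬Q ∨ R)
  T T T  ✗ fails (¬Q ∨ ¬R ∨ ¬P)
1 of the 8 rows is a model.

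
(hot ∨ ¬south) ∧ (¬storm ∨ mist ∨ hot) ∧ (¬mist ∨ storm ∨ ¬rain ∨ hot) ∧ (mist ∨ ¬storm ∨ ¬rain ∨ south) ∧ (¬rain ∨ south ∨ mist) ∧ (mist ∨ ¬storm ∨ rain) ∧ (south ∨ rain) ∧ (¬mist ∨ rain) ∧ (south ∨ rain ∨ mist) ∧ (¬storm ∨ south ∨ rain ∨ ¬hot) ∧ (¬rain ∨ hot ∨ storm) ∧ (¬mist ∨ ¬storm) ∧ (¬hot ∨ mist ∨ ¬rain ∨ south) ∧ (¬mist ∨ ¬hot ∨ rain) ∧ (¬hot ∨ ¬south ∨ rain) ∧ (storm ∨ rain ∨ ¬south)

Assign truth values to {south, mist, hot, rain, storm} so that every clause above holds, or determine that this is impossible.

Branch on hot: set hot = True.
Branch on south: set south = False.
(rain) alone gives rain = True.
(mist) alone gives mist = True.
(¬storm) alone gives storm = False.
All clauses are satisfied.

south=False,  mist=True,  hot=True,  rain=True,  storm=False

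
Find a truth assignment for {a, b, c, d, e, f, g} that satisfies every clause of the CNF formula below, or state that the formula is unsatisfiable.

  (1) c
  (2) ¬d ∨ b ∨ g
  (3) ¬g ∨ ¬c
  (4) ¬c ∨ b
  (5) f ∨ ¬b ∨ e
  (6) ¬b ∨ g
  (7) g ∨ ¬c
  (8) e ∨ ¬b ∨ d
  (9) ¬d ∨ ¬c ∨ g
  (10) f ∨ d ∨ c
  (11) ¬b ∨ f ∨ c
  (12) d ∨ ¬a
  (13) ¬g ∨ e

Unit clause (c) forces c = True.
Unit clause (¬g) forces g = False.
That conflicts with the unit clause (g).

UNSATISFIABLE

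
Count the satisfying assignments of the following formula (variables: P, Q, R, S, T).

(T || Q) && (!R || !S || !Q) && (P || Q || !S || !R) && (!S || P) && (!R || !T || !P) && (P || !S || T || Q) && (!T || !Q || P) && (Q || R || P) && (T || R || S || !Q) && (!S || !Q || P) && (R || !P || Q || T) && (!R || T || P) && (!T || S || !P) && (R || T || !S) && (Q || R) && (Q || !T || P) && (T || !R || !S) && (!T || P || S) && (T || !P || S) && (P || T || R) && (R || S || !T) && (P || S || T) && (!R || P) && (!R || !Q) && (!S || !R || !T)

1

There are 2^5 = 32 truth assignments over (P, Q, R, S, T).
Split on T. With T = true, the clauses containing T are satisfied and !T drops from the rest; 1 of the 2^4 = 16 assignments to the other variables satisfy what remains.
With T = false, by the same count on the reduced clause set, 0 assignments work.
(One model: P=T, Q=T, R=F, S=T, T=T.)
Total: 1 + 0 = 1.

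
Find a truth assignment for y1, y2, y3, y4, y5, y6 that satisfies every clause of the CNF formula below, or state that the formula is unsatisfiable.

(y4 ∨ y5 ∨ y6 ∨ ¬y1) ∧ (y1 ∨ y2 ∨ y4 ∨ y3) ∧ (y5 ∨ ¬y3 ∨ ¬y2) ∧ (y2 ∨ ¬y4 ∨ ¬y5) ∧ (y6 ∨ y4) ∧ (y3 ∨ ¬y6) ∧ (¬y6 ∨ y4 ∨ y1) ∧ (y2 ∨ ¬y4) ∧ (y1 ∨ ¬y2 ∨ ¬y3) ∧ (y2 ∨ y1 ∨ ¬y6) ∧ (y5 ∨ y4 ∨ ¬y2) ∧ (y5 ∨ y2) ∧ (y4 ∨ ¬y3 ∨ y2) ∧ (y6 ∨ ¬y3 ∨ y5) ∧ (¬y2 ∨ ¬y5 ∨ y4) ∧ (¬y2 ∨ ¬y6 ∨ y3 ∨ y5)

Suppose y6 = False.
Unit clause (y4) forces y4 = True.
Unit clause (y2) forces y2 = True.
Suppose y5 = False.
Unit clause (¬y3) forces y3 = False.
Every clause is now satisfied; y1 is unconstrained.

y1 ↦ False, y2 ↦ True, y3 ↦ False, y4 ↦ True, y5 ↦ False, y6 ↦ False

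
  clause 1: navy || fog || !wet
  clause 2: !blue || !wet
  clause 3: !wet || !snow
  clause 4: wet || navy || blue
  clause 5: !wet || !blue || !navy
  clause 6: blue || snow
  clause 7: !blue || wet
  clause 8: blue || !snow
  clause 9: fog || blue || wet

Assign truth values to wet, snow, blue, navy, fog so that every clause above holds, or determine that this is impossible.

UNSATISFIABLE

Case blue = false:
From the singleton clause (snow), snow = true.
Now (!snow) is unsatisfied and unit — conflict.
Undo blue and try blue = true.
From the singleton clause (!wet), wet = false.
Now (wet) is unsatisfied and unit — conflict.
Either choice for blue ends in contradiction.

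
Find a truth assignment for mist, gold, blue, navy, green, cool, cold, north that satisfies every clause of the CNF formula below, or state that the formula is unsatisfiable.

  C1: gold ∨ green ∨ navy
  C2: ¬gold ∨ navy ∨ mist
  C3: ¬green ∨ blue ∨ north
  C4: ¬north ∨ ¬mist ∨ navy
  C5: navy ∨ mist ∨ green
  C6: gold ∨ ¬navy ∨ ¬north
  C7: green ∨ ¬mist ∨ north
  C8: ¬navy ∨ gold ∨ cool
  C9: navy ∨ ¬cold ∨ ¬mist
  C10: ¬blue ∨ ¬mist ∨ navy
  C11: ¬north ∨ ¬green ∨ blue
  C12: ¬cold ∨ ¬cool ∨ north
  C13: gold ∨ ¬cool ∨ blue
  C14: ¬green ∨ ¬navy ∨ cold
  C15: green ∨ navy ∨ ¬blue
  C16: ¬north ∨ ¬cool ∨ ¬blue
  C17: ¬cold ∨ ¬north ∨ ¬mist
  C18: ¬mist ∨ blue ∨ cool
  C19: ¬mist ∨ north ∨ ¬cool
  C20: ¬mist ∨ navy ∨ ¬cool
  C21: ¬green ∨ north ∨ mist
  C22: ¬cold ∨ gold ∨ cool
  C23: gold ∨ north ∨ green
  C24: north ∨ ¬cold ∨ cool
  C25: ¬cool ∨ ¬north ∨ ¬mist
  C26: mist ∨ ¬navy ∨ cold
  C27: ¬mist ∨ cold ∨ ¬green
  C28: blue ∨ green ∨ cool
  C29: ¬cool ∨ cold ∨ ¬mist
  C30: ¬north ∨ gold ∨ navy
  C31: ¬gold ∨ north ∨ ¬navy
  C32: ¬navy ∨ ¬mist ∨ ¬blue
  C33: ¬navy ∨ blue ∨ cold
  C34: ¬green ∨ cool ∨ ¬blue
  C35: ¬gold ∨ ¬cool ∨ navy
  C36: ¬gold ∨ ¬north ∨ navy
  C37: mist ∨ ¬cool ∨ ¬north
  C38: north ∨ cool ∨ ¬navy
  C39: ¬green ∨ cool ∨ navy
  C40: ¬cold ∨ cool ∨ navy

Suppose gold = True.
Suppose navy = True.
(north) alone gives north = True.
Suppose green = False.
Suppose cool = False.
(blue) alone gives blue = True.
(¬mist) alone gives mist = False.
(cold) alone gives cold = True.
All clauses are satisfied.

mist: False,  gold: True,  blue: True,  navy: True,  green: False,  cool: False,  cold: True,  north: True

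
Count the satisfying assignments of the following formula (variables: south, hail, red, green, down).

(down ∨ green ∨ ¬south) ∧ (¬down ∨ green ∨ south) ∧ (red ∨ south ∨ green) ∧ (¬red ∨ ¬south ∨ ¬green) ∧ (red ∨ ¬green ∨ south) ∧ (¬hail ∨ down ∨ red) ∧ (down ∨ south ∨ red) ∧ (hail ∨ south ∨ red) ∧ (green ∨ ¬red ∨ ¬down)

11

There are 2^5 = 32 truth assignments over (south, hail, red, green, down).
Split on down. With down = True, the clauses containing down are satisfied and ¬down drops from the rest; 6 of the 2^4 = 16 assignments to the other variables satisfy what remains.
With down = False, by the same count on the reduced clause set, 5 assignments work.
(One model: south=F, hail=F, red=T, green=F, down=F.)
Total: 6 + 5 = 11.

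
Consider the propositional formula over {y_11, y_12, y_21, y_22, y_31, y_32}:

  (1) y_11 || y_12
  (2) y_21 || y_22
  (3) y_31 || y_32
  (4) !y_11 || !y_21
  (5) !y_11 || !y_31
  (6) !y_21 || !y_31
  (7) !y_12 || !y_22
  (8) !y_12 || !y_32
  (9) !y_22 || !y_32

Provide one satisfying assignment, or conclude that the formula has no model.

Branch on y_11: set y_11 = true.
From the singleton clause (!y_21), y_21 = false.
From the singleton clause (y_22), y_22 = true.
From the singleton clause (!y_31), y_31 = false.
From the singleton clause (y_32), y_32 = true.
But (!y_32) is also a unit clause — contradiction.
Undo y_11 and try y_11 = false.
From the singleton clause (y_12), y_12 = true.
From the singleton clause (!y_22), y_22 = false.
From the singleton clause (y_21), y_21 = true.
From the singleton clause (!y_31), y_31 = false.
From the singleton clause (y_32), y_32 = true.
But (!y_32) is also a unit clause — contradiction.
Both values of y_11 lead to a conflict.

UNSATISFIABLE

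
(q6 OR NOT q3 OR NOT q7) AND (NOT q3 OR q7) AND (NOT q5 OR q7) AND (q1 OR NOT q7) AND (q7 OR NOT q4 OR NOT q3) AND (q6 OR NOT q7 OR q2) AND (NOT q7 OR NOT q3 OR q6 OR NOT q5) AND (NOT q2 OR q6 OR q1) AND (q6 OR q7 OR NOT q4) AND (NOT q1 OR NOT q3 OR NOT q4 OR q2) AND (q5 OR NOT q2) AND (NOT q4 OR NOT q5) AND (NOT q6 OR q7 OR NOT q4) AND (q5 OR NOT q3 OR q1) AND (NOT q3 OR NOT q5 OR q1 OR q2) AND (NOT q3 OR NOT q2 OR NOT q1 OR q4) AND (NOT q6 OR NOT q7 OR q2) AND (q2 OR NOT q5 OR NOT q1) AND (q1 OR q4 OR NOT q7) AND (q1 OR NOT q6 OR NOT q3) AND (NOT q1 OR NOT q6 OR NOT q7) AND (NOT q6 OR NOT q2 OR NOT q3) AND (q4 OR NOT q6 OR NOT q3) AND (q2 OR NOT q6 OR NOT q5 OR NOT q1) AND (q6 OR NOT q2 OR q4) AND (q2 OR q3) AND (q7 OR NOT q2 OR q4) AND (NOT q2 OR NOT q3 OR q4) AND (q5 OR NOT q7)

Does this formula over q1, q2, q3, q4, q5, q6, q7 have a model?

Suppose q3 = false.
The clause (q2) is unit, so q2 = true.
The clause (q5) is unit, so q5 = true.
The clause (q7) is unit, so q7 = true.
The clause (q1) is unit, so q1 = true.
The clause (NOT q4) is unit, so q4 = false.
The clause (NOT q6) is unit, so q6 = false.
But (q6) is also a unit clause — contradiction.
So q3 must be the other value — set q3 = true.
The clause (q7) is unit, so q7 = true.
The clause (q6) is unit, so q6 = true.
The clause (q1) is unit, so q1 = true.
But (NOT q1) is also a unit clause — contradiction.
Both values of q3 lead to a conflict.
No assignment satisfies every clause.

No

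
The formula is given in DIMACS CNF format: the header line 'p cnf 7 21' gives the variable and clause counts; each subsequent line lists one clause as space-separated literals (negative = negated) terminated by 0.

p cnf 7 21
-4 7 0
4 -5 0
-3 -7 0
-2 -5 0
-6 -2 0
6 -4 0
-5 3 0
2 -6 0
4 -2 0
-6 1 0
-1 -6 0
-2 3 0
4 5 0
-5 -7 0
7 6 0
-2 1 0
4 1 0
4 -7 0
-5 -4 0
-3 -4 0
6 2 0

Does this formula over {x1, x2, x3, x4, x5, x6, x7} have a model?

Case x4 = False:
(¬x5) alone gives x5 = False.
Now (x5) is unsatisfied and unit — conflict.
That branch fails; take x4 = True instead.
(x7) alone gives x7 = True.
(¬x3) alone gives x3 = False.
(x6) alone gives x6 = True.
(¬x2) alone gives x2 = False.
Now (x2) is unsatisfied and unit — conflict.
Neither x4 = True nor x4 = False works.
No assignment satisfies every clause.

Unsatisfiable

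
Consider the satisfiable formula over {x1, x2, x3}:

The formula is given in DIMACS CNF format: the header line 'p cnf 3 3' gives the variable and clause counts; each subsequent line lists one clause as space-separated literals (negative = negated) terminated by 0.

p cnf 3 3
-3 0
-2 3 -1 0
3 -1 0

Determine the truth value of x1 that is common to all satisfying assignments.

False

Suppose x1 = True.
Unit clause (¬x3) forces x3 = False.
But (x3) is also a unit clause — contradiction.
So every satisfying assignment has x1 = False.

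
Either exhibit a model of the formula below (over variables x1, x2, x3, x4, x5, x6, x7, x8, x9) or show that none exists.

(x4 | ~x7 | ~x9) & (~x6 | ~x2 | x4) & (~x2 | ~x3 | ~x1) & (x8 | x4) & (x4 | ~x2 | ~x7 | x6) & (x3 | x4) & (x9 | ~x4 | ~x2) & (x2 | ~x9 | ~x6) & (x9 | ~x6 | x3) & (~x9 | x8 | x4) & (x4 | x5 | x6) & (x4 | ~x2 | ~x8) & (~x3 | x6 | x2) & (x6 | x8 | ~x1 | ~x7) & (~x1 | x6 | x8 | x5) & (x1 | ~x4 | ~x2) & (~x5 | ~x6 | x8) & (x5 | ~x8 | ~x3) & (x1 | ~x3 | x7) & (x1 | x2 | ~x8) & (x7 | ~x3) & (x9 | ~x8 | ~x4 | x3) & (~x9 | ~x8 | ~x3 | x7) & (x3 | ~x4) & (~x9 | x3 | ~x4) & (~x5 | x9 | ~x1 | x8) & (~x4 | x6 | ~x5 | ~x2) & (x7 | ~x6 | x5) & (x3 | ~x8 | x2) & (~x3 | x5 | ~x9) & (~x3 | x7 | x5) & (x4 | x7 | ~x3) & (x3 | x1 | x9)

Case x8 = 1:
Case x3 = 1:
The clause (x5) is unit, so x5 = 1.
The clause (x7) is unit, so x7 = 1.
Case x4 = 0:
The clause (~x9) is unit, so x9 = 0.
The clause (~x2) is unit, so x2 = 0.
The clause (x6) is unit, so x6 = 1.
The clause (x1) is unit, so x1 = 1.
Every clause now holds.

x1: 1; x2: 0; x3: 1; x4: 0; x5: 1; x6: 1; x7: 1; x8: 1; x9: 0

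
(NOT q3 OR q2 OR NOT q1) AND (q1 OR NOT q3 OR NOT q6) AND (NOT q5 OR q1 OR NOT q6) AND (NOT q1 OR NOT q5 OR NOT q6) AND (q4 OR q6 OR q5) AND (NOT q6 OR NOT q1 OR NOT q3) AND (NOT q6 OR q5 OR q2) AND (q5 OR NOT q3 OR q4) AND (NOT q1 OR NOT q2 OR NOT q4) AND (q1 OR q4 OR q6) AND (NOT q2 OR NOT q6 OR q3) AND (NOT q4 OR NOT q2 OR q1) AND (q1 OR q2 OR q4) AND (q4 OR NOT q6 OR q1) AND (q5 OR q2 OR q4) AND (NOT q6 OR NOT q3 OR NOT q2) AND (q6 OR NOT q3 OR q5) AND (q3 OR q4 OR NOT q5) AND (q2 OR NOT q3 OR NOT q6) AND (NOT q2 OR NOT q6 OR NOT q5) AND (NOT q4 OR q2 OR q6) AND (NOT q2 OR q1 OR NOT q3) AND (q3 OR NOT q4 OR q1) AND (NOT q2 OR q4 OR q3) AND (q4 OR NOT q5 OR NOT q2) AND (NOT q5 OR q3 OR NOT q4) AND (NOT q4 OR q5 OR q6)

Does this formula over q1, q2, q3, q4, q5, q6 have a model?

Unsatisfiable

Case q3 = false:
Case q2 = false:
Case q6 = false:
The clause (NOT q4) is unit, so q4 = false.
The clause (q5) is unit, so q5 = true.
But (NOT q5) is also a unit clause — contradiction.
Backtrack on q6: now try q6 = true.
The clause (q5) is unit, so q5 = true.
The clause (q1) is unit, so q1 = true.
But (NOT q1) is also a unit clause — contradiction.
Both values of q6 lead to a conflict.
Backtrack on q2: now try q2 = true.
The clause (NOT q6) is unit, so q6 = false.
The clause (q4) is unit, so q4 = true.
The clause (NOT q1) is unit, so q1 = false.
But (q1) is also a unit clause — contradiction.
Both values of q2 lead to a conflict.
Backtrack on q3: now try q3 = true.
Case q2 = true:
The clause (NOT q6) is unit, so q6 = false.
The clause (q5) is unit, so q5 = true.
The clause (q1) is unit, so q1 = true.
The clause (NOT q4) is unit, so q4 = false.
But (q4) is also a unit clause — contradiction.
Backtrack on q2: now try q2 = false.
The clause (NOT q1) is unit, so q1 = false.
The clause (NOT q6) is unit, so q6 = false.
The clause (q4) is unit, so q4 = true.
But (NOT q4) is also a unit clause — contradiction.
Both values of q2 lead to a conflict.
Both values of q3 lead to a conflict.
No assignment satisfies every clause.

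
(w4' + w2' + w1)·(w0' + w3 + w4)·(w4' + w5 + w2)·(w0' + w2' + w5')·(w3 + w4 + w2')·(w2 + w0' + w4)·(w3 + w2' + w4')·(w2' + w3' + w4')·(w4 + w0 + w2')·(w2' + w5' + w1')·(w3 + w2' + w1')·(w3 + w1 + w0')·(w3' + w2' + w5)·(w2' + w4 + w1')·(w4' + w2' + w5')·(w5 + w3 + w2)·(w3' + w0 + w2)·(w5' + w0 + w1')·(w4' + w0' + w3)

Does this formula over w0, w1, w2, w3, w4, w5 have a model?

Yes

Case w4 = 0:
Case w0 = 0:
Unit clause (w2') forces w2 = 0.
Unit clause (w3') forces w3 = 0.
Unit clause (w5) forces w5 = 1.
Unit clause (w1') forces w1 = 0.
This assignment satisfies each clause.
A satisfying assignment: w0 ↦ 0, w1 ↦ 0, w2 ↦ 0, w3 ↦ 0, w4 ↦ 0, w5 ↦ 1.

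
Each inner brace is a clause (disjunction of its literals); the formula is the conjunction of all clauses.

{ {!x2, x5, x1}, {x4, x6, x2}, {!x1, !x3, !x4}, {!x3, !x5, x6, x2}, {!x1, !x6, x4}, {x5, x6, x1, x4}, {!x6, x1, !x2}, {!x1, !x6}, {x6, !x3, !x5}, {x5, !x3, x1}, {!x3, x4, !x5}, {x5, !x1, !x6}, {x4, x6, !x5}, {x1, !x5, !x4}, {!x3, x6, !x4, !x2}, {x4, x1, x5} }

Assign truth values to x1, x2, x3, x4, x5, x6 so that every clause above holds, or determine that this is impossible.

x1 ↦ false,  x2 ↦ false,  x3 ↦ false,  x4 ↦ false,  x5 ↦ true,  x6 ↦ true

Suppose x1 = false.
Suppose x2 = false.
Suppose x4 = false.
The clause (x6) is unit, so x6 = true.
The clause (x5) is unit, so x5 = true.
The clause (!x3) is unit, so x3 = false.
Every clause now holds.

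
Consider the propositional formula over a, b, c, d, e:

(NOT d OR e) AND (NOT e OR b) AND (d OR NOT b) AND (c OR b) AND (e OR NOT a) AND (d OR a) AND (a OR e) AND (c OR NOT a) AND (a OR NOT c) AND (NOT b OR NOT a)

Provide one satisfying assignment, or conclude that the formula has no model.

a: false,  b: true,  c: false,  d: true,  e: true

Branch on d: set d = true.
From the singleton clause (e), e = true.
From the singleton clause (b), b = true.
From the singleton clause (NOT a), a = false.
From the singleton clause (NOT c), c = false.
This assignment satisfies each clause.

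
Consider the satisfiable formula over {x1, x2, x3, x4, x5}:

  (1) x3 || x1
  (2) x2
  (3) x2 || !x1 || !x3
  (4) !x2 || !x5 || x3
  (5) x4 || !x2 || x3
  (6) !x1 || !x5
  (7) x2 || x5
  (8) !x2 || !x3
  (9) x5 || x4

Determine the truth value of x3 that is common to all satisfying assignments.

False

Suppose x3 = true.
(x2) alone gives x2 = true.
But (!x2) is also a unit clause — contradiction.
So every satisfying assignment has x3 = False.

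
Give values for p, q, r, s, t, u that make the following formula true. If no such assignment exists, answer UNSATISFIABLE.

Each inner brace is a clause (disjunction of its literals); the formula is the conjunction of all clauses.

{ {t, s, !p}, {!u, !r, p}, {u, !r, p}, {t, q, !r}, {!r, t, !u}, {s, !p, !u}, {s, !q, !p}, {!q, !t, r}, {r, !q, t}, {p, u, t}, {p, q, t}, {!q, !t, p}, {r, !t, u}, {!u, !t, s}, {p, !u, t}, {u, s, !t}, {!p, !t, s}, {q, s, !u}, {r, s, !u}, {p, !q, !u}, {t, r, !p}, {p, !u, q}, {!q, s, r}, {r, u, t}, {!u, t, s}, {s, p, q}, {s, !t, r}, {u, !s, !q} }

Suppose t = true.
Suppose q = false.
Suppose r = true.
Suppose u = true.
The clause (p) is unit, so p = true.
The clause (s) is unit, so s = true.
All clauses are satisfied.

p ↦ true,  q ↦ false,  r ↦ true,  s ↦ true,  t ↦ true,  u ↦ true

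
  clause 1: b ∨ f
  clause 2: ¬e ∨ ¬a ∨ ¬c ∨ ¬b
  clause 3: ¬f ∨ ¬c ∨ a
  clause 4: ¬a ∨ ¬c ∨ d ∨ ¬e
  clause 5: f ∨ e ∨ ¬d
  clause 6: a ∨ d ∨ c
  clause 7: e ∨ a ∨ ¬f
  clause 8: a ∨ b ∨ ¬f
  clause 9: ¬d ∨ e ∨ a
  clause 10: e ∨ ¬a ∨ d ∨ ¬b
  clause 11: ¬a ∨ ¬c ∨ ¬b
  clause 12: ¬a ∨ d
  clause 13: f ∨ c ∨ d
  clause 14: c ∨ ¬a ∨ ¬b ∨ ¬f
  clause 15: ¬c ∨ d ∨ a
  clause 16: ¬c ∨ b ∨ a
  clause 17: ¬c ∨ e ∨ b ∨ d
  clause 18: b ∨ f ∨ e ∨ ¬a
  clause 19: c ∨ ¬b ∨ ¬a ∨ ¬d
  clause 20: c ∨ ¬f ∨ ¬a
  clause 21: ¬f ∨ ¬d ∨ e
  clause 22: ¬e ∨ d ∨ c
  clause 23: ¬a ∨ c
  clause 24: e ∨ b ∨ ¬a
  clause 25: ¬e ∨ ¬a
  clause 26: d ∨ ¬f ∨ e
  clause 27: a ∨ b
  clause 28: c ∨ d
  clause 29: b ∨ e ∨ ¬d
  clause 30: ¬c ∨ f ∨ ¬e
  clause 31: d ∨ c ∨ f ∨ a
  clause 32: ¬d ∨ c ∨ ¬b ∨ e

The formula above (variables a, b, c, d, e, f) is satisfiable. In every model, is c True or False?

False

Suppose c = True.
Suppose b = True.
From the singleton clause (¬a), a = False.
From the singleton clause (¬f), f = False.
From the singleton clause (d), d = True.
From the singleton clause (e), e = True.
That conflicts with the unit clause (¬e).
So b must be the other value — set b = False.
From the singleton clause (f), f = True.
From the singleton clause (a), a = True.
From the singleton clause (d), d = True.
From the singleton clause (e), e = True.
That conflicts with the unit clause (¬e).
Neither b = True nor b = False works.
So every satisfying assignment has c = False.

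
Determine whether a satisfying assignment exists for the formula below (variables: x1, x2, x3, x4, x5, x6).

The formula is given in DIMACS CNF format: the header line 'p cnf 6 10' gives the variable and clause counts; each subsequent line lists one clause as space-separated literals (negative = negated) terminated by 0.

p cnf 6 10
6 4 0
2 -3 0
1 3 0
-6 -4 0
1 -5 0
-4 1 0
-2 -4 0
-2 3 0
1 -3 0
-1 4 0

Yes

Case x6 = False:
Unit clause (x4) forces x4 = True.
Unit clause (x1) forces x1 = True.
Unit clause (¬x2) forces x2 = False.
Unit clause (¬x3) forces x3 = False.
Every clause is now satisfied; x5 is unconstrained.
A satisfying assignment: x1 ↦ True,  x2 ↦ False,  x3 ↦ False,  x4 ↦ True,  x5 ↦ True,  x6 ↦ False.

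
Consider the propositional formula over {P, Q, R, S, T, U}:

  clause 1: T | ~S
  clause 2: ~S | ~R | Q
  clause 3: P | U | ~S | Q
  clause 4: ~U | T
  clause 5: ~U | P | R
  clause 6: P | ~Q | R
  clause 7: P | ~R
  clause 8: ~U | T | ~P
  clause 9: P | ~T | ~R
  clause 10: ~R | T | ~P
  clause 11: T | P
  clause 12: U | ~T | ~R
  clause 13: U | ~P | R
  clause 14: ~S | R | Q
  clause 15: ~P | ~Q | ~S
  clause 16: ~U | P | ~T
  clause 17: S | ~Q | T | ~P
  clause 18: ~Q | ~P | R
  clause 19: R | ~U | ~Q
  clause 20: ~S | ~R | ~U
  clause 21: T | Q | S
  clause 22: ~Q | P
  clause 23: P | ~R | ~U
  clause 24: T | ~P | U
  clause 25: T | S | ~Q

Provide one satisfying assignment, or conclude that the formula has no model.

P ↦ 1, Q ↦ 0, R ↦ 1, S ↦ 0, T ↦ 1, U ↦ 1

Case T = 1:
Case P = 1:
Case U = 1:
Case Q = 0:
Case S = 0:
No clause remains; R is free.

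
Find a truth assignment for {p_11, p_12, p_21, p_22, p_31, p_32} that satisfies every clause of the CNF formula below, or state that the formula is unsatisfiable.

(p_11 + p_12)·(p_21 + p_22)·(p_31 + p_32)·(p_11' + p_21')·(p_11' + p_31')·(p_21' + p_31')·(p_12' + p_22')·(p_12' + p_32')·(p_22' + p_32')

UNSATISFIABLE

Case p_11 = 1:
(p_21') alone gives p_21 = 0.
(p_22) alone gives p_22 = 1.
(p_31') alone gives p_31 = 0.
(p_32) alone gives p_32 = 1.
But (p_32') is also a unit clause — contradiction.
Backtrack on p_11: now try p_11 = 0.
(p_12) alone gives p_12 = 1.
(p_22') alone gives p_22 = 0.
(p_21) alone gives p_21 = 1.
(p_31') alone gives p_31 = 0.
(p_32) alone gives p_32 = 1.
But (p_32') is also a unit clause — contradiction.
Neither p_11 = 1 nor p_11 = 0 works.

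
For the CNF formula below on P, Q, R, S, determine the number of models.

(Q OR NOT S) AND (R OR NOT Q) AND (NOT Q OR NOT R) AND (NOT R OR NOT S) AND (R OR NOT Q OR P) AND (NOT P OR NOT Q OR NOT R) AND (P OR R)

3

There are 2^4 = 16 truth assignments over (P, Q, R, S).
Check each against the 7 clauses (columns in the order P, Q, R, S):
  F F F F  ✗ fails (P OR R)
  F F F T  ✗ fails (Q OR NOT S)
  F F T F  ✓ satisfies all
  F F T T  ✗ fails (Q OR NOT S)
  F T F F  ✗ fails (R OR NOT Q)
  F T F T  ✗ fails (R OR NOT Q)
  F T T F  ✗ fails (NOT Q OR NOT R)
  F T T T  ✗ fails (NOT Q OR NOT R)
  T F F F  ✓ satisfies all
  T F F T  ✗ fails (Q OR NOT S)
  T F T F  ✓ satisfies all
  T F T T  ✗ fails (Q OR NOT S)
  T T F F  ✗ fails (R OR NOT Q)
  T T F T  ✗ fails (R OR NOT Q)
  T T T F  ✗ fails (NOT Q OR NOT R)
  T T T T  ✗ fails (NOT Q OR NOT R)
3 of the 16 rows are models.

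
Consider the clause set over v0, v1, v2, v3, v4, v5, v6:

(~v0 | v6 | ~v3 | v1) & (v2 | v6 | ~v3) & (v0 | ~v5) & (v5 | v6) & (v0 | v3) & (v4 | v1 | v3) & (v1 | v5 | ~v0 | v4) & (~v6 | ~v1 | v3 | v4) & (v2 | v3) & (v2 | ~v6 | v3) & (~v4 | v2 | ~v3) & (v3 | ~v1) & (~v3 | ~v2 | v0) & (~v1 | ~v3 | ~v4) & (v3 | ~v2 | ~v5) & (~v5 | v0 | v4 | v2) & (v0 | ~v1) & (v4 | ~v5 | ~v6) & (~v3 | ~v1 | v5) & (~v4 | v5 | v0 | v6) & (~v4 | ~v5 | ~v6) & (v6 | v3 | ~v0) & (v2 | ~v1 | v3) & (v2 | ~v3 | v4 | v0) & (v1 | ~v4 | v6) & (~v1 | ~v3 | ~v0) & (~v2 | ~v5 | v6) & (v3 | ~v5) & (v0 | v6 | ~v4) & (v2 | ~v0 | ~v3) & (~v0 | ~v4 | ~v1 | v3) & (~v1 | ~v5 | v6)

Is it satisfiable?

Yes, satisfiable

Case v0 = 1:
Case v5 = 0:
From the singleton clause (v6), v6 = 1.
Case v1 = 0:
From the singleton clause (v4), v4 = 1.
Case v2 = 1:
No clause remains; v3 is free.
A satisfying assignment: v0: 1, v1: 0, v2: 1, v3: 1, v4: 1, v5: 0, v6: 1.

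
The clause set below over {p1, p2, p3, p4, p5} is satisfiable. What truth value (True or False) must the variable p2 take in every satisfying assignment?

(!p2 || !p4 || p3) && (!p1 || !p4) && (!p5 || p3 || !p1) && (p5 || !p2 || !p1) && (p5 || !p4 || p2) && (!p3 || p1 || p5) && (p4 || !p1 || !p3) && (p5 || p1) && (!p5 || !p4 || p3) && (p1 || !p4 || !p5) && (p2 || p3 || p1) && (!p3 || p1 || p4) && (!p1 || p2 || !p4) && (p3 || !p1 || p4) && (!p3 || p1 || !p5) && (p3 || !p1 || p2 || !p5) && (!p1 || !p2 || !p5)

True

Suppose p2 = false.
Branch on p1: set p1 = false.
Unit clause (p5) forces p5 = true.
Unit clause (!p4) forces p4 = false.
Unit clause (p3) forces p3 = true.
But (!p3) is also a unit clause — contradiction.
Backtrack on p1: now try p1 = true.
Unit clause (!p4) forces p4 = false.
Unit clause (!p3) forces p3 = false.
But (p3) is also a unit clause — contradiction.
Both values of p1 lead to a conflict.
So every satisfying assignment has p2 = True.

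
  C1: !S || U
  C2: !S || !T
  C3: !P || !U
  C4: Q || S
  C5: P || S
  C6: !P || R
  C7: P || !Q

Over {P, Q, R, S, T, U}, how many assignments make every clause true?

There are 2^6 = 64 truth assignments over (P, Q, R, S, T, U).
Split on S. With S = true, the clauses containing S are satisfied and !S drops from the rest; 2 of the 2^5 = 32 assignments to the other variables satisfy what remains.
With S = false, by the same count on the reduced clause set, 2 assignments work.
(One model: P=F, Q=F, R=F, S=T, T=F, U=T.)
Total: 2 + 2 = 4.

4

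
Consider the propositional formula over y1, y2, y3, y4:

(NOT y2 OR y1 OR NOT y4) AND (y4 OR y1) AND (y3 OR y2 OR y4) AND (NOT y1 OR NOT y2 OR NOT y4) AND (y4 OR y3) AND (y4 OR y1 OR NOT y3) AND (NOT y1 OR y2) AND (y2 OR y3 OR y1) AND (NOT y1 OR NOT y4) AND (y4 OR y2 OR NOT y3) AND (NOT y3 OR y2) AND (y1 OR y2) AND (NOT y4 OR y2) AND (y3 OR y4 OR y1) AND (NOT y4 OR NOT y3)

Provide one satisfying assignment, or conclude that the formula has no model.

Suppose y4 = false.
The clause (y1) is unit, so y1 = true.
The clause (y3) is unit, so y3 = true.
The clause (y2) is unit, so y2 = true.
All clauses are satisfied.

y1=true, y2=true, y3=true, y4=false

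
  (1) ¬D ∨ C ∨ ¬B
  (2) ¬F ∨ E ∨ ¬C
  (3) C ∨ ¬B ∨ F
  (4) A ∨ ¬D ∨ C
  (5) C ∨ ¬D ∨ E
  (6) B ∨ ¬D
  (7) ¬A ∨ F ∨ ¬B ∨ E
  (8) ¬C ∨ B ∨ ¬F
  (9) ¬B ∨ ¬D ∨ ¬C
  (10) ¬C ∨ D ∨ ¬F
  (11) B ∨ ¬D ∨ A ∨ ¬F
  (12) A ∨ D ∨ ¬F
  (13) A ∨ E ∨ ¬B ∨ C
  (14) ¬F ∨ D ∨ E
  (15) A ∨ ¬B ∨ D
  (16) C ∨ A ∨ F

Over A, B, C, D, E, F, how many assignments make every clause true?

9

There are 2^6 = 64 truth assignments over (A, B, C, D, E, F).
Split on D. With D = True, the clauses containing D are satisfied and ¬D drops from the rest; 0 of the 2^5 = 32 assignments to the other variables satisfy what remains.
With D = False, by the same count on the reduced clause set, 9 assignments work.
Total: 0 + 9 = 9.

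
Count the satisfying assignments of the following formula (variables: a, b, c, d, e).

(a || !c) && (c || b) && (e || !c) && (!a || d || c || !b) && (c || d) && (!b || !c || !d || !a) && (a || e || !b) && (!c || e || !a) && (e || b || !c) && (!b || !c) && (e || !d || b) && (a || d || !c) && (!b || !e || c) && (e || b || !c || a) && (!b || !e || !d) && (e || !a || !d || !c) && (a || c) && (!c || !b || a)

There are 2^5 = 32 truth assignments over (a, b, c, d, e).
Split on d. With d = true, the clauses containing d are satisfied and !d drops from the rest; 2 of the 2^4 = 16 assignments to the other variables satisfy what remains.
With d = false, by the same count on the reduced clause set, 1 assignment works.
Total: 2 + 1 = 3.

3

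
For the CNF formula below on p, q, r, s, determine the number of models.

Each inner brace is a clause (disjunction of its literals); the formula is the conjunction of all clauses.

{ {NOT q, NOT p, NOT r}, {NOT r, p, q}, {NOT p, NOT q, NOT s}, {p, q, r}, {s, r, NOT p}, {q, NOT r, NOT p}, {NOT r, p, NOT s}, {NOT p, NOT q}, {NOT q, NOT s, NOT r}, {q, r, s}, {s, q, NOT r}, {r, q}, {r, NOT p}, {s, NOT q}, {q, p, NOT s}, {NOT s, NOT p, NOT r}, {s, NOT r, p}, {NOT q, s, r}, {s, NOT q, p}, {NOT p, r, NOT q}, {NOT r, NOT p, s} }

1

There are 2^4 = 16 truth assignments over (p, q, r, s).
Check each against the 21 clauses (columns in the order p, q, r, s):
  F F F F  ✗ fails (p OR q OR r)
  F F F T  ✗ fails (p OR q OR r)
  F F T F  ✗ fails (NOT r OR p OR q)
  F F T T  ✗ fails (NOT r OR p OR q)
  F T F F  ✗ fails (s OR NOT q)
  F T F T  ✓ satisfies all
  F T T F  ✗ fails (s OR NOT q)
  F T T T  ✗ fails (NOT r OR p OR NOT s)
  T F F F  ✗ fails (s OR r OR NOT p)
  T F F T  ✗ fails (r OR q)
  T F T F  ✗ fails (q OR NOT r OR NOT p)
  T F T T  ✗ fails (q OR NOT r OR NOT p)
  T T F F  ✗ fails (s OR r OR NOT p)
  T T F T  ✗ fails (NOT p OR NOT q OR NOT s)
  T T T F  ✗ fails (NOT q OR NOT p OR NOT r)
  T T T T  ✗ fails (NOT q OR NOT p OR NOT r)
1 of the 16 rows is a model.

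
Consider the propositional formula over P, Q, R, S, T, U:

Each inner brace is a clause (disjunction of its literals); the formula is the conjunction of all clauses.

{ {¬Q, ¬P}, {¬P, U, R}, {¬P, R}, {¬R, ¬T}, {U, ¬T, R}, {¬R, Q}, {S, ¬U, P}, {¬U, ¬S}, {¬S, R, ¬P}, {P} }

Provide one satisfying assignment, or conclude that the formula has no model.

(P) alone gives P = True.
(¬Q) alone gives Q = False.
(R) alone gives R = True.
But (¬R) is also a unit clause — contradiction.

UNSATISFIABLE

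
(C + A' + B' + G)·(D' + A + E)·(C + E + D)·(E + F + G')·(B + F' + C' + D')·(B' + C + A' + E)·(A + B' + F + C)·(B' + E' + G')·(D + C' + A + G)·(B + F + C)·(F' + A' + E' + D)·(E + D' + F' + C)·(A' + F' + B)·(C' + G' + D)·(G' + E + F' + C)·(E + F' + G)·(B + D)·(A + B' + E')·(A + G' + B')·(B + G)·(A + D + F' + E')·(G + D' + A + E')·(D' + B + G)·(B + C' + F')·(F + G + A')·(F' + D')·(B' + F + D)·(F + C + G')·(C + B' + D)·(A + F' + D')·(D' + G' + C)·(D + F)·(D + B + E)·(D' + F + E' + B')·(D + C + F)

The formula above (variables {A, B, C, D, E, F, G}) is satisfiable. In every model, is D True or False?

Suppose D = 0.
From the singleton clause (B), B = 1.
From the singleton clause (F), F = 1.
From the singleton clause (C), C = 1.
From the singleton clause (G'), G = 0.
From the singleton clause (A), A = 1.
From the singleton clause (E'), E = 0.
That conflicts with the unit clause (E).
So every satisfying assignment has D = True.

True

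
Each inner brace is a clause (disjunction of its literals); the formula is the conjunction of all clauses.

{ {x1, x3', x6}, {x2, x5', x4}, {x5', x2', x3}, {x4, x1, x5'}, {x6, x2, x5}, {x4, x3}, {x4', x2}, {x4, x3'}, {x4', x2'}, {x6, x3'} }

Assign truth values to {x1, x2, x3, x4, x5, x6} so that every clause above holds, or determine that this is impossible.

UNSATISFIABLE

Suppose x4 = 1.
Unit clause (x2) forces x2 = 1.
Now (x2') is unsatisfied and unit — conflict.
That branch fails; take x4 = 0 instead.
Unit clause (x3) forces x3 = 1.
Now (x3') is unsatisfied and unit — conflict.
Either choice for x4 ends in contradiction.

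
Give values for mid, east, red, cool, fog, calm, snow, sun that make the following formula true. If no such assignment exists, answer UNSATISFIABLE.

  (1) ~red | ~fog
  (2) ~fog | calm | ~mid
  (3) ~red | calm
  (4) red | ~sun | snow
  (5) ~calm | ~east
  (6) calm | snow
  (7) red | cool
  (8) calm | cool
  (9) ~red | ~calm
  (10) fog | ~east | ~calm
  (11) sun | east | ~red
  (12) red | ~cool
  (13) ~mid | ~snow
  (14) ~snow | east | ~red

Try red = 0.
(cool) alone gives cool = 1.
But (~cool) is also a unit clause — contradiction.
That branch fails; take red = 1 instead.
(~fog) alone gives fog = 0.
(calm) alone gives calm = 1.
But (~calm) is also a unit clause — contradiction.
Either choice for red ends in contradiction.

UNSATISFIABLE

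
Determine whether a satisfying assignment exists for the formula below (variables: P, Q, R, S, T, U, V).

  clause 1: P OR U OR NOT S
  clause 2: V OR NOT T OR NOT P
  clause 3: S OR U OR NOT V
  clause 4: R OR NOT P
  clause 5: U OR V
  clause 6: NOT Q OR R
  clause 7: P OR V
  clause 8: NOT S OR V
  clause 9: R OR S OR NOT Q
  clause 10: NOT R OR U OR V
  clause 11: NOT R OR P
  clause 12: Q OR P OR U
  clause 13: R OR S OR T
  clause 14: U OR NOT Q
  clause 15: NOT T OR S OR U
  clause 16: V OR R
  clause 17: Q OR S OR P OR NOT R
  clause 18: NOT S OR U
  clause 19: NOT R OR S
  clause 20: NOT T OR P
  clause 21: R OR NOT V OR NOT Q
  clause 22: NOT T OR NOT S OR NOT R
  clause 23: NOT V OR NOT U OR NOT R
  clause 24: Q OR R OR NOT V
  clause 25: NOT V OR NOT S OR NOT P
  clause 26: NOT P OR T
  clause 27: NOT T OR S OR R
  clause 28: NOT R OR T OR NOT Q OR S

No, unsatisfiable

Try R = true.
The clause (P) is unit, so P = true.
The clause (S) is unit, so S = true.
The clause (V) is unit, so V = true.
That conflicts with the unit clause (NOT V).
Backtrack on R: now try R = false.
The clause (NOT P) is unit, so P = false.
The clause (NOT Q) is unit, so Q = false.
The clause (V) is unit, so V = true.
That conflicts with the unit clause (NOT V).
Neither R = true nor R = false works.
No assignment satisfies every clause.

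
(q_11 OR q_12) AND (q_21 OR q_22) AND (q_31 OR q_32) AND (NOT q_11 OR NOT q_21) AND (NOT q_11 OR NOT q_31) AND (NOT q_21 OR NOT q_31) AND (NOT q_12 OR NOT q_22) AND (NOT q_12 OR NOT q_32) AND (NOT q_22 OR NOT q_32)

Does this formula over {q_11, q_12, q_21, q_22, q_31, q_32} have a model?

No, unsatisfiable

Try q_11 = true.
The clause (NOT q_21) is unit, so q_21 = false.
The clause (q_22) is unit, so q_22 = true.
The clause (NOT q_31) is unit, so q_31 = false.
The clause (q_32) is unit, so q_32 = true.
That conflicts with the unit clause (NOT q_32).
Backtrack on q_11: now try q_11 = false.
The clause (q_12) is unit, so q_12 = true.
The clause (NOT q_22) is unit, so q_22 = false.
The clause (q_21) is unit, so q_21 = true.
The clause (NOT q_31) is unit, so q_31 = false.
The clause (q_32) is unit, so q_32 = true.
That conflicts with the unit clause (NOT q_32).
Both values of q_11 lead to a conflict.
No assignment satisfies every clause.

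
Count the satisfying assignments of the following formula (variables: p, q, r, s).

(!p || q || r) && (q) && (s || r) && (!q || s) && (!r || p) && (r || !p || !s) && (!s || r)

There are 2^4 = 16 truth assignments over (p, q, r, s).
Check each against the 7 clauses (columns in the order p, q, r, s):
  F F F F  ✗ fails (q)
  F F F T  ✗ fails (q)
  F F T F  ✗ fails (q)
  F F T T  ✗ fails (q)
  F T F F  ✗ fails (s || r)
  F T F T  ✗ fails (!s || r)
  F T T F  ✗ fails (!q || s)
  F T T T  ✗ fails (!r || p)
  T F F F  ✗ fails (!p || q || r)
  T F F T  ✗ fails (!p || q || r)
  T F T F  ✗ fails (q)
  T F T T  ✗ fails (q)
  T T F F  ✗ fails (s || r)
  T T F T  ✗ fails (r || !p || !s)
  T T T F  ✗ fails (!q || s)
  T T T T  ✓ satisfies all
1 of the 16 rows is a model.

1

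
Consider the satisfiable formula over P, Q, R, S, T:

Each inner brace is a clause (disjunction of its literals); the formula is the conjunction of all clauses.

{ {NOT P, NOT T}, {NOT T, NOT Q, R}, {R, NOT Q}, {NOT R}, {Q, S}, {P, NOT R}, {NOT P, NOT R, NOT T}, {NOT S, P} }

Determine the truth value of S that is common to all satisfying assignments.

True

Suppose S = false.
Unit clause (NOT R) forces R = false.
Unit clause (NOT Q) forces Q = false.
Now (Q) is unsatisfied and unit — conflict.
So every satisfying assignment has S = True.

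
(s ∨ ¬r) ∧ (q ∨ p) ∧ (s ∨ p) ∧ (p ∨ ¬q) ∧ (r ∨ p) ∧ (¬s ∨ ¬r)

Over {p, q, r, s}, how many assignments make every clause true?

There are 2^4 = 16 truth assignments over (p, q, r, s).
Check each against the 6 clauses (columns in the order p, q, r, s):
  F F F F  ✗ fails (q ∨ p)
  F F F T  ✗ fails (q ∨ p)
  F F T F  ✗ fails (s ∨ ¬r)
  F F T T  ✗ fails (q ∨ p)
  F T F F  ✗ fails (s ∨ p)
  F T F T  ✗ fails (p ∨ ¬q)
  F T T F  ✗ fails (s ∨ ¬r)
  F T T T  ✗ fails (p ∨ ¬q)
  T F F F  ✓ satisfies all
  T F F T  ✓ satisfies all
  T F T F  ✗ fails (s ∨ ¬r)
  T F T T  ✗ fails (¬s ∨ ¬r)
  T T F F  ✓ satisfies all
  T T F T  ✓ satisfies all
  T T T F  ✗ fails (s ∨ ¬r)
  T T T T  ✗ fails (¬s ∨ ¬r)
4 of the 16 rows are models.

4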